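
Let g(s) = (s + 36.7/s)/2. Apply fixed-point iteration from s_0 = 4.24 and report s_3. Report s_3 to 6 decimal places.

s_1 = g(4.240000) = 6.447830
s_2 = g(6.447830) = 6.069834
s_3 = g(6.069834) = 6.058064

6.058064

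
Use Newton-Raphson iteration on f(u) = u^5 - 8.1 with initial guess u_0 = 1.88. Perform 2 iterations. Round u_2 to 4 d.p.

1.5344

f'(u) = 5u^4
u_0 = 1.880000: f = 15.384929, f' = 62.459917 → u_1 = 1.880000 - (15.384929)/(62.459917) = 1.633683
u_1 = 1.633683: f = 3.536950, f' = 35.615689 → u_2 = 1.633683 - (3.536950)/(35.615689) = 1.534374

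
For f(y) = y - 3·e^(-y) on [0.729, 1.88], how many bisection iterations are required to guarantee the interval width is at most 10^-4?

14

Initial width b − a = 1.88 − 0.729 = 1.151000.
After n steps the width is (b−a)/2^n; need (b−a)/2^n ≤ 10^-4.
So n ≥ log₂(1.151000/10^-4) = log₂(11510.0000) ≈ 13.4906.
Hence n = 14.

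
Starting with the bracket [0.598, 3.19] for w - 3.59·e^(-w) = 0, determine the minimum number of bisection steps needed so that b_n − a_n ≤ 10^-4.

Initial width b − a = 3.19 − 0.598 = 2.592000.
After n steps the width is (b−a)/2^n; need (b−a)/2^n ≤ 10^-4.
So n ≥ log₂(2.592000/10^-4) = log₂(25920.0000) ≈ 14.6618.
Hence n = 15.

15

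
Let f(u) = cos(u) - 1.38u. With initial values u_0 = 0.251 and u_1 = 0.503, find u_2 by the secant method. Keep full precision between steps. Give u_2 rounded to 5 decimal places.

f(u_0) = 0.622285, f(u_1) = 0.182000
u_2 = 0.503000 - (0.182000)·(0.503000 - 0.251000)/(0.182000 - (0.622285)) = 0.607169; f(u_2) = -0.016627

0.60717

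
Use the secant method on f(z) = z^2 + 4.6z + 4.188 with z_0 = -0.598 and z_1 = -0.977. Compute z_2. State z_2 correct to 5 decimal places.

-1.19132

f(z_0) = 1.794804, f(z_1) = 0.648329
z_2 = -0.977000 - (0.648329)·(-0.977000 - -0.598000)/(0.648329 - (1.794804)) = -1.191324; f(z_2) = 0.127163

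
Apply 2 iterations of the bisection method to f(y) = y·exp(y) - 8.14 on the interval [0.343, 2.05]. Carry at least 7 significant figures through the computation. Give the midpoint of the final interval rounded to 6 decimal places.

f(0.343000) = -7.656655, f(2.050000) = 7.784197 (opposite signs)
step 1: m = 1.196500, f(m) = -4.181360 < 0 → root in [1.196500, 2.050000]
step 2: m = 1.623250, f(m) = 0.089130 > 0 → root in [1.196500, 1.623250]
Midpoint of [1.196500, 1.623250] = 1.409875

1.409875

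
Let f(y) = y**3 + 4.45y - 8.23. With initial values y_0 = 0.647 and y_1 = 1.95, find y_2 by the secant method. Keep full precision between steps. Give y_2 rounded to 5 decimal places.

1.15844

Secant update: y_(k+1) = y_k − f(y_k)·(y_k − y_(k-1))/(f(y_k) − f(y_(k-1))).
f(y_0) = -5.080010, f(y_1) = 7.862375
y_2 = 1.950000 - (7.862375)·(1.950000 - 0.647000)/(7.862375 - (-5.080010)) = 1.158440; f(y_2) = -1.520335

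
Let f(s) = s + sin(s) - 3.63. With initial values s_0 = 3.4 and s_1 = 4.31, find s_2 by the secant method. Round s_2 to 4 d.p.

f(s_0) = -0.485541, f(s_1) = -0.240128
s_2 = 4.310000 - (-0.240128)·(4.310000 - 3.400000)/(-0.240128 - (-0.485541)) = 5.200403; f(s_2) = 0.687137

5.2004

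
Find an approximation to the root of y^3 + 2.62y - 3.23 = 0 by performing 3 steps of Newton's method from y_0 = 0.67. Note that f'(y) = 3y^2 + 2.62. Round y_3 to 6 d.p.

y_0 = 0.670000: f = -1.173837, f' = 3.966700 → y_1 = 0.670000 - (-1.173837)/(3.966700) = 0.965923
y_1 = 0.965923: f = 0.201930, f' = 5.419021 → y_2 = 0.965923 - (0.201930)/(5.419021) = 0.928660
y_2 = 0.928660: f = 0.003972, f' = 5.207226 → y_3 = 0.928660 - (0.003972)/(5.207226) = 0.927897

0.927897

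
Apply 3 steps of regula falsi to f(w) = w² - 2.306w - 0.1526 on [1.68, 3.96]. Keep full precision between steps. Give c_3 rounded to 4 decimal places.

2.3124

f(1.680000) = -1.204280, f(3.960000) = 6.397240
step 1: c = 2.041212, f(c) = -0.693089 < 0 → new bracket [2.041212, 3.960000]
step 2: c = 2.228776, f(c) = -0.324715 < 0 → new bracket [2.228776, 3.960000]
step 3: c = 2.312406, f(c) = -0.137788 < 0 → new bracket [2.312406, 3.960000]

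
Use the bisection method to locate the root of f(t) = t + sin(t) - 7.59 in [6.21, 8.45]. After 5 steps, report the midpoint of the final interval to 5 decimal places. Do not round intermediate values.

f(6.210000) = -1.453120, f(8.450000) = 1.687577 (opposite signs)
step 1: m = 7.330000, f(m) = 0.605834 > 0 → root in [6.210000, 7.330000]
step 2: m = 6.770000, f(m) = -0.352187 < 0 → root in [6.770000, 7.330000]
step 3: m = 7.050000, f(m) = 0.153845 > 0 → root in [6.770000, 7.050000]
step 4: m = 6.910000, f(m) = -0.093432 < 0 → root in [6.910000, 7.050000]
step 5: m = 6.980000, f(m) = 0.031778 > 0 → root in [6.910000, 6.980000]
Midpoint of [6.910000, 6.980000] = 6.945000

6.94500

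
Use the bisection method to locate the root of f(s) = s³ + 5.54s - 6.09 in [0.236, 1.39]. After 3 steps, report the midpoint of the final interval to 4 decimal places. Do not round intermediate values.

0.8851

f(0.236000) = -4.769416, f(1.390000) = 4.296219 (opposite signs)
step 1: m = 0.813000, f(m) = -1.048612 < 0 → root in [0.813000, 1.390000]
step 2: m = 1.101500, f(m) = 1.348762 > 0 → root in [0.813000, 1.101500]
step 3: m = 0.957250, f(m) = 0.090320 > 0 → root in [0.813000, 0.957250]
Midpoint of [0.813000, 0.957250] = 0.885125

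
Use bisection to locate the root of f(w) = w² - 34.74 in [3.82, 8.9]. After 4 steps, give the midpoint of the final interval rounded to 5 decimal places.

5.88375

f(3.820000) = -20.147600, f(8.900000) = 44.470000 (opposite signs)
step 1: m = 6.360000, f(m) = 5.709600 > 0 → root in [3.820000, 6.360000]
step 2: m = 5.090000, f(m) = -8.831900 < 0 → root in [5.090000, 6.360000]
step 3: m = 5.725000, f(m) = -1.964375 < 0 → root in [5.725000, 6.360000]
step 4: m = 6.042500, f(m) = 1.771806 > 0 → root in [5.725000, 6.042500]
Midpoint of [5.725000, 6.042500] = 5.883750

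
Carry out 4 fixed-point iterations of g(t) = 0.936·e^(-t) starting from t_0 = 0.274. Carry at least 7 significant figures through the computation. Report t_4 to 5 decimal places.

t_1 = g(0.274000) = 0.711671
t_2 = g(0.711671) = 0.459411
t_3 = g(0.459411) = 0.591230
t_4 = g(0.591230) = 0.518213

0.51821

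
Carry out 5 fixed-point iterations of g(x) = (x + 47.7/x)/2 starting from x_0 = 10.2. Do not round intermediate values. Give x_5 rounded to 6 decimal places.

x_1 = g(10.200000) = 7.438235
x_2 = g(7.438235) = 6.925523
x_3 = g(6.925523) = 6.906545
x_4 = g(6.906545) = 6.906519
x_5 = g(6.906519) = 6.906519

6.906519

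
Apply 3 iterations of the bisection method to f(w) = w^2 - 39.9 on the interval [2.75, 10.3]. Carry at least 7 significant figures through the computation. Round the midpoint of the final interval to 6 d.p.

6.053125

f(2.750000) = -32.337500, f(10.300000) = 66.190000 (opposite signs)
step 1: m = 6.525000, f(m) = 2.675625 > 0 → root in [2.750000, 6.525000]
step 2: m = 4.637500, f(m) = -18.393594 < 0 → root in [4.637500, 6.525000]
step 3: m = 5.581250, f(m) = -8.749648 < 0 → root in [5.581250, 6.525000]
Midpoint of [5.581250, 6.525000] = 6.053125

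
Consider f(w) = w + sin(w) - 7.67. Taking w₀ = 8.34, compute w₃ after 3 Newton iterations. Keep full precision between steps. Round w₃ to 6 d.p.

f'(w) = 1 + cos(w)
w_0 = 8.340000: f = 1.554200, f' = 0.532891 → w_1 = 8.340000 - (1.554200)/(0.532891) = 5.423456
w_1 = 5.423456: f = -3.004209, f' = 1.652643 → w_2 = 5.423456 - (-3.004209)/(1.652643) = 7.241278
w_2 = 7.241278: f = 0.389374, f' = 1.575082 → w_3 = 7.241278 - (0.389374)/(1.575082) = 6.994069

6.994069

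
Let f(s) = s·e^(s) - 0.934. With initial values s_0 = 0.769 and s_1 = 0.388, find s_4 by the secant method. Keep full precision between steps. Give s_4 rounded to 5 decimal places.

0.54269

f(s_0) = 0.725200, f(s_1) = -0.362076
s_2 = 0.388000 - (-0.362076)·(0.388000 - 0.769000)/(-0.362076 - (0.725200)) = 0.514878; f(s_2) = -0.072386
s_3 = 0.514878 - (-0.072386)·(0.514878 - 0.388000)/(-0.072386 - (-0.362076)) = 0.546581; f(s_3) = 0.010130
s_4 = 0.546581 - (0.010130)·(0.546581 - 0.514878)/(0.010130 - (-0.072386)) = 0.542689; f(s_4) = -0.000234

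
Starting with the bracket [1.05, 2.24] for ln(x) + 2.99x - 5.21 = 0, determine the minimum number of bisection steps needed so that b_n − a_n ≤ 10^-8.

Initial width b − a = 2.24 − 1.05 = 1.190000.
After n steps the width is (b−a)/2^n; need (b−a)/2^n ≤ 10^-8.
So n ≥ log₂(1.190000/10^-8) = log₂(119000000.0000) ≈ 26.8264.
Hence n = 27.

27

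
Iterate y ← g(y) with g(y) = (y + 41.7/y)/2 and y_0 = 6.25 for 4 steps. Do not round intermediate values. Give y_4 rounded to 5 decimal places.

6.45755

y_1 = g(6.250000) = 6.461000
y_2 = g(6.461000) = 6.457555
y_3 = g(6.457555) = 6.457554
y_4 = g(6.457554) = 6.457554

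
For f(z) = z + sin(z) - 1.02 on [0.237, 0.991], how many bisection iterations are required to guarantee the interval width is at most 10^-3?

10

Initial width b − a = 0.991 − 0.237 = 0.754000.
After n steps the width is (b−a)/2^n; need (b−a)/2^n ≤ 10^-3.
So n ≥ log₂(0.754000/10^-3) = log₂(754.0000) ≈ 9.5584.
Hence n = 10.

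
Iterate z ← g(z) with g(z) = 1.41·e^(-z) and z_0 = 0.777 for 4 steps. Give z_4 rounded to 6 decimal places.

0.718254

z_1 = g(0.777000) = 0.648294
z_2 = g(0.648294) = 0.737341
z_3 = g(0.737341) = 0.674522
z_4 = g(0.674522) = 0.718254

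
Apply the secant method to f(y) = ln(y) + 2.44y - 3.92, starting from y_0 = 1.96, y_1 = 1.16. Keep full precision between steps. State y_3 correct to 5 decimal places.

1.45360

f(y_0) = 1.535344, f(y_1) = -0.941180
y_2 = 1.160000 - (-0.941180)·(1.160000 - 1.960000)/(-0.941180 - (1.535344)) = 1.464033; f(y_2) = 0.033434
y_3 = 1.464033 - (0.033434)·(1.464033 - 1.160000)/(0.033434 - (-0.941180)) = 1.453603; f(y_3) = 0.000836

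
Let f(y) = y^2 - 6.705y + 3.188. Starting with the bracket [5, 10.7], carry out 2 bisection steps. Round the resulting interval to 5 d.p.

f(5.000000) = -5.337000, f(10.700000) = 45.934500 (opposite signs)
step 1: m = 7.850000, f(m) = 12.176250 > 0 → root in [5.000000, 7.850000]
step 2: m = 6.425000, f(m) = 1.389000 > 0 → root in [5.000000, 6.425000]

[5.00000, 6.42500]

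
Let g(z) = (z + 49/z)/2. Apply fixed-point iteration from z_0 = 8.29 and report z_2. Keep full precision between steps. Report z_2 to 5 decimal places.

z_1 = g(8.290000) = 7.100368
z_2 = g(7.100368) = 7.000709

7.00071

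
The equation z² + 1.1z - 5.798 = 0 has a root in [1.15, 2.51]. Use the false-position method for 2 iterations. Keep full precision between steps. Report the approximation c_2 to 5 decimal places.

1.90956

False-position update: c = (a·f(b) − b·f(a))/(f(b) − f(a)); replace the endpoint whose sign matches f(c).
f(1.150000) = -3.210500, f(2.510000) = 3.263100
step 1: c = 1.824475, f(c) = -0.462369 < 0 → new bracket [1.824475, 2.510000]
step 2: c = 1.909556, f(c) = -0.051086 < 0 → new bracket [1.909556, 2.510000]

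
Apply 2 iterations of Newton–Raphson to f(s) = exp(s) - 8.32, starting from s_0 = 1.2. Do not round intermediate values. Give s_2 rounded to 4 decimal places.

f'(s) = exp(s)
s_0 = 1.200000: f = -4.999883, f' = 3.320117 → s_1 = 1.200000 - (-4.999883)/(3.320117) = 2.705936
s_1 = 2.705936: f = 6.648318, f' = 14.968318 → s_2 = 2.705936 - (6.648318)/(14.968318) = 2.261777

2.2618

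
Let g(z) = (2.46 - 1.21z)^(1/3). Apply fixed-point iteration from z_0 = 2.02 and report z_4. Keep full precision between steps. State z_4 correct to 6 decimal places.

1.089476

z_1 = g(2.020000) = 0.250930
z_2 = g(0.250930) = 1.291937
z_3 = g(1.291937) = 0.964328
z_4 = g(0.964328) = 1.089476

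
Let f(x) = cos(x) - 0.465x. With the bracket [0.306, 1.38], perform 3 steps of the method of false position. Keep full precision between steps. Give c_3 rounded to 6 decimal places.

1.056852

f(0.306000) = 0.811256, f(1.380000) = -0.452059
step 1: c = 0.995685, f(c) = 0.080935 > 0 → new bracket [0.995685, 1.380000]
step 2: c = 1.054043, f(c) = 0.003930 > 0 → new bracket [1.054043, 1.380000]
step 3: c = 1.056852, f(c) = 0.000179 > 0 → new bracket [1.056852, 1.380000]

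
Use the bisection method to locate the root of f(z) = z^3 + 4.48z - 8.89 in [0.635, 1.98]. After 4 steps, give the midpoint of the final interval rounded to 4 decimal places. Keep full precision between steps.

f(0.635000) = -5.789152, f(1.980000) = 7.742792 (opposite signs)
step 1: m = 1.307500, f(m) = -0.797155 < 0 → root in [1.307500, 1.980000]
step 2: m = 1.643750, f(m) = 2.915271 > 0 → root in [1.307500, 1.643750]
step 3: m = 1.475625, f(m) = 0.933928 > 0 → root in [1.307500, 1.475625]
step 4: m = 1.391563, f(m) = 0.038886 > 0 → root in [1.307500, 1.391563]
Midpoint of [1.307500, 1.391563] = 1.349531

1.3495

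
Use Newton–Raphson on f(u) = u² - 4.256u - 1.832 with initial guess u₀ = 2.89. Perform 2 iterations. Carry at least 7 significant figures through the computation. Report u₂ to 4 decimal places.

5.1035

f'(u) = 2u - 4.256
u_0 = 2.890000: f = -5.779740, f' = 1.524000 → u_1 = 2.890000 - (-5.779740)/(1.524000) = 6.682480
u_1 = 6.682480: f = 14.382907, f' = 9.108961 → u_2 = 6.682480 - (14.382907)/(9.108961) = 5.103496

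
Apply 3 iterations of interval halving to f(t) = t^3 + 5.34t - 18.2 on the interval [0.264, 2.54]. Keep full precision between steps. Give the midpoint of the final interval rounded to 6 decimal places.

2.113250

f(0.264000) = -16.771840, f(2.540000) = 11.750664 (opposite signs)
step 1: m = 1.402000, f(m) = -7.957543 < 0 → root in [1.402000, 2.540000]
step 2: m = 1.971000, f(m) = -0.017838 < 0 → root in [1.971000, 2.540000]
step 3: m = 2.255500, f(m) = 5.318731 > 0 → root in [1.971000, 2.255500]
Midpoint of [1.971000, 2.255500] = 2.113250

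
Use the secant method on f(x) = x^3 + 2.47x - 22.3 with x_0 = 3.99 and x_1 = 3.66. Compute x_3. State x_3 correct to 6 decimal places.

2.631745

Secant update: x_(k+1) = x_k − f(x_k)·(x_k − x_(k-1))/(f(x_k) − f(x_(k-1))).
f(x_0) = 51.076499, f(x_1) = 35.768096
x_2 = 3.660000 - (35.768096)·(3.660000 - 3.990000)/(35.768096 - (51.076499)) = 2.888955; f(x_2) = 8.947106
x_3 = 2.888955 - (8.947106)·(2.888955 - 3.660000)/(8.947106 - (35.768096)) = 2.631745; f(x_3) = 2.428088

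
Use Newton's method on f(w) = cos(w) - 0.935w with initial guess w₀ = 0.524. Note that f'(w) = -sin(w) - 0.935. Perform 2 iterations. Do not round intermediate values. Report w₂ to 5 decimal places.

0.76881

w_0 = 0.524000: f = 0.375885, f' = -1.435347 → w_1 = 0.524000 - (0.375885)/(-1.435347) = 0.785877
w_1 = 0.785877: f = -0.028027, f' = -1.642445 → w_2 = 0.785877 - (-0.028027)/(-1.642445) = 0.768813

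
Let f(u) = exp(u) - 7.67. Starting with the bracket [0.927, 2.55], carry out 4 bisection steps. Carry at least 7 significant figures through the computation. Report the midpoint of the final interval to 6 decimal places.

f(0.927000) = -5.143083, f(2.550000) = 5.137104 (opposite signs)
step 1: m = 1.738500, f(m) = -1.981196 < 0 → root in [1.738500, 2.550000]
step 2: m = 2.144250, f(m) = 0.865637 > 0 → root in [1.738500, 2.144250]
step 3: m = 1.941375, f(m) = -0.701674 < 0 → root in [1.941375, 2.144250]
step 4: m = 2.042813, f(m) = 0.042269 > 0 → root in [1.941375, 2.042813]
Midpoint of [1.941375, 2.042813] = 1.992094

1.992094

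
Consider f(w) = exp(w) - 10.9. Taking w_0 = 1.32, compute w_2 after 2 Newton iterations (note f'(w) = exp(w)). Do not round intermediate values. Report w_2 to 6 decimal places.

Newton update: w ← w − f(w)/f'(w).
w_0 = 1.320000: f = -7.156579, f' = 3.743421 → w_1 = 1.320000 - (-7.156579)/(3.743421) = 3.231775
w_1 = 3.231775: f = 14.424563, f' = 25.324563 → w_2 = 3.231775 - (14.424563)/(25.324563) = 2.662187

2.662187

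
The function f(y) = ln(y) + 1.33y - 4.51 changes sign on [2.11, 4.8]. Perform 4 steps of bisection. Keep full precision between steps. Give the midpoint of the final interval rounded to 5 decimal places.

f(2.110000) = -0.957012, f(4.800000) = 3.442616 (opposite signs)
step 1: m = 3.455000, f(m) = 1.324972 > 0 → root in [2.110000, 3.455000]
step 2: m = 2.782500, f(m) = 0.214075 > 0 → root in [2.110000, 2.782500]
step 3: m = 2.446250, f(m) = -0.361931 < 0 → root in [2.446250, 2.782500]
step 4: m = 2.614375, f(m) = -0.071856 < 0 → root in [2.614375, 2.782500]
Midpoint of [2.614375, 2.782500] = 2.698437

2.69844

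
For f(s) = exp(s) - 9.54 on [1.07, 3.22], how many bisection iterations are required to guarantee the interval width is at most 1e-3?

Initial width b − a = 3.22 − 1.07 = 2.150000.
After n steps the width is (b−a)/2^n; need (b−a)/2^n ≤ 1e-3.
So n ≥ log₂(2.150000/1e-3) = log₂(2150.0000) ≈ 11.0701.
Hence n = 12.

12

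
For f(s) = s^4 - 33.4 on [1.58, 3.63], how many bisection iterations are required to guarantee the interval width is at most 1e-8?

Initial width b − a = 3.63 − 1.58 = 2.050000.
After n steps the width is (b−a)/2^n; need (b−a)/2^n ≤ 1e-8.
So n ≥ log₂(2.050000/1e-8) = log₂(205000000.0000) ≈ 27.6110.
Hence n = 28.

28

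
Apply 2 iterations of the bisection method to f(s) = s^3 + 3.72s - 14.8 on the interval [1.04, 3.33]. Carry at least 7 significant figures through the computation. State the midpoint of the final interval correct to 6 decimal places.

f(1.040000) = -9.806336, f(3.330000) = 34.513637 (opposite signs)
step 1: m = 2.185000, f(m) = 3.759882 > 0 → root in [1.040000, 2.185000]
step 2: m = 1.612500, f(m) = -4.608748 < 0 → root in [1.612500, 2.185000]
Midpoint of [1.612500, 2.185000] = 1.898750

1.898750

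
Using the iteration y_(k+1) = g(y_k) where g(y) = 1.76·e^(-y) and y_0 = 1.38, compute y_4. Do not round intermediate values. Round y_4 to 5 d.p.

y_1 = g(1.380000) = 0.442778
y_2 = g(0.442778) = 1.130359
y_3 = g(1.130359) = 0.568334
y_4 = g(0.568334) = 0.996984

0.99698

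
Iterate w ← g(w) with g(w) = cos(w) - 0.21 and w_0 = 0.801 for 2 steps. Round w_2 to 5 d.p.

0.67421

w_1 = g(0.801000) = 0.485989
w_2 = g(0.485989) = 0.674213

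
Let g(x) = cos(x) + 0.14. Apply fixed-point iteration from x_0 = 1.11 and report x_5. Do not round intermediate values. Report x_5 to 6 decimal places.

0.758864

x_1 = g(1.110000) = 0.584662
x_2 = g(0.584662) = 0.973899
x_3 = g(0.973899) = 0.702079
x_4 = g(0.702079) = 0.903501
x_5 = g(0.903501) = 0.758864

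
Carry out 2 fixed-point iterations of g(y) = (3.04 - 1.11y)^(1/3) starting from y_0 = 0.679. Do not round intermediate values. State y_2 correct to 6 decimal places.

y_1 = g(0.679000) = 1.317382
y_2 = g(1.317382) = 1.164149

1.164149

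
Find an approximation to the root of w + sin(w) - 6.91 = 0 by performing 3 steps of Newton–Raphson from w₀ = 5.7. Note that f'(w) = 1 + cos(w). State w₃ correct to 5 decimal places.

6.59921

Newton update: w ← w − f(w)/f'(w).
w_0 = 5.700000: f = -1.760686, f' = 1.834713 → w_1 = 5.700000 - (-1.760686)/(1.834713) = 6.659652
w_1 = 6.659652: f = 0.117289, f' = 1.929969 → w_2 = 6.659652 - (0.117289)/(1.929969) = 6.598880
w_2 = 6.598880: f = -0.000644, f' = 1.950581 → w_3 = 6.598880 - (-0.000644)/(1.950581) = 6.599210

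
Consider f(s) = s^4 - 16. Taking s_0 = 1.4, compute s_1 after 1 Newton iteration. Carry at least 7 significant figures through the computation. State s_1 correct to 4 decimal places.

2.5077

Newton update: s ← s − f(s)/f'(s).
f'(s) = 4s^3
s_0 = 1.400000: f = -12.158400, f' = 10.976000 → s_1 = 1.400000 - (-12.158400)/(10.976000) = 2.507726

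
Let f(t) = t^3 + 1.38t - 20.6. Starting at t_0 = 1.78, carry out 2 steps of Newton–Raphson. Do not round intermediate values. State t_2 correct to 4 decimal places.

2.6129

f'(t) = 3t^2 + 1.38
t_0 = 1.780000: f = -12.503848, f' = 10.885200 → t_1 = 1.780000 - (-12.503848)/(10.885200) = 2.928702
t_1 = 2.928702: f = 8.561943, f' = 27.111881 → t_2 = 2.928702 - (8.561943)/(27.111881) = 2.612901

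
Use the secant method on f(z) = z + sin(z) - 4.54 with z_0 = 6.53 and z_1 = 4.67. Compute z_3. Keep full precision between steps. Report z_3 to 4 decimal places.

Secant update: z_(k+1) = z_k − f(z_k)·(z_k − z_(k-1))/(f(z_k) − f(z_(k-1))).
f(z_0) = 2.234316, f(z_1) = -0.869102
z_2 = 4.670000 - (-0.869102)·(4.670000 - 6.530000)/(-0.869102 - (2.234316)) = 5.190887; f(z_2) = -0.236801
z_3 = 5.190887 - (-0.236801)·(5.190887 - 4.670000)/(-0.236801 - (-0.869102)) = 5.385962; f(z_3) = 0.064365

5.3860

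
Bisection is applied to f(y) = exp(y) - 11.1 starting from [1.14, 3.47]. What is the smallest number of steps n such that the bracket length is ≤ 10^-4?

Initial width b − a = 3.47 − 1.14 = 2.330000.
After n steps the width is (b−a)/2^n; need (b−a)/2^n ≤ 10^-4.
So n ≥ log₂(2.330000/10^-4) = log₂(23300.0000) ≈ 14.5080.
Hence n = 15.

15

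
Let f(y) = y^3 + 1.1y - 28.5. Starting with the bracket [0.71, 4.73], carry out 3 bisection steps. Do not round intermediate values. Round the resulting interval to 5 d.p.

f(0.710000) = -27.361089, f(4.730000) = 82.526817 (opposite signs)
step 1: m = 2.720000, f(m) = -5.384352 < 0 → root in [2.720000, 4.730000]
step 2: m = 3.725000, f(m) = 27.284203 > 0 → root in [2.720000, 3.725000]
step 3: m = 3.222500, f(m) = 8.508821 > 0 → root in [2.720000, 3.222500]

[2.72000, 3.22250]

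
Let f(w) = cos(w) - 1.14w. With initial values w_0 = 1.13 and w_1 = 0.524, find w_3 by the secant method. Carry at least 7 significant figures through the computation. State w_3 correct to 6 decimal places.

Secant update: w_(k+1) = w_k − f(w_k)·(w_k − w_(k-1))/(f(w_k) − f(w_(k-1))).
f(w_0) = -0.861540, f(w_1) = 0.268465
w_2 = 0.524000 - (0.268465)·(0.524000 - 1.130000)/(0.268465 - (-0.861540)) = 0.667972; f(w_2) = 0.023590
w_3 = 0.667972 - (0.023590)·(0.667972 - 0.524000)/(0.023590 - (0.268465)) = 0.681842; f(w_3) = -0.000887

0.681842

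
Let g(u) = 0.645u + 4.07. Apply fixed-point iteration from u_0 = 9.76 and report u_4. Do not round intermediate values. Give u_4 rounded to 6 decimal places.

u_1 = g(9.760000) = 10.365200
u_2 = g(10.365200) = 10.755554
u_3 = g(10.755554) = 11.007332
u_4 = g(11.007332) = 11.169729

11.169729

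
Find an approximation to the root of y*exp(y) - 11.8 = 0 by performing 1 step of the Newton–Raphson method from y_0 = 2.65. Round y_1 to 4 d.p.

f'(y) = (y+1)*exp(y)
y_0 = 2.650000: f = 25.708202, f' = 51.662241 → y_1 = 2.650000 - (25.708202)/(51.662241) = 2.152379

2.1524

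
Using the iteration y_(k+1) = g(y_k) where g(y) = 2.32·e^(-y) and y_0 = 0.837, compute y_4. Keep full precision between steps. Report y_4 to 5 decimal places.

0.86032

y_1 = g(0.837000) = 1.004578
y_2 = g(1.004578) = 0.849582
y_3 = g(0.849582) = 0.992017
y_4 = g(0.992017) = 0.860321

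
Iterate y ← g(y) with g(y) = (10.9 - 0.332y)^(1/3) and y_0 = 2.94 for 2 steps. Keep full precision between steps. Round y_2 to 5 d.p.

y_1 = g(2.940000) = 2.148957
y_2 = g(2.148957) = 2.167749

2.16775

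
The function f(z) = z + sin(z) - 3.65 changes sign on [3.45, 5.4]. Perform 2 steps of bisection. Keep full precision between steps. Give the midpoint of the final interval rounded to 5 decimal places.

4.66875

f(3.450000) = -0.503542, f(5.400000) = 0.977236 (opposite signs)
step 1: m = 4.425000, f(m) = -0.183987 < 0 → root in [4.425000, 5.400000]
step 2: m = 4.912500, f(m) = 0.282455 > 0 → root in [4.425000, 4.912500]
Midpoint of [4.425000, 4.912500] = 4.668750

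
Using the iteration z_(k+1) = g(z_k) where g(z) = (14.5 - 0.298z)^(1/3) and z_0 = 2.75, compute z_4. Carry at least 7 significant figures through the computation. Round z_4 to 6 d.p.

z_1 = g(2.750000) = 2.391667
z_2 = g(2.391667) = 2.397873
z_3 = g(2.397873) = 2.397766
z_4 = g(2.397766) = 2.397768

2.397768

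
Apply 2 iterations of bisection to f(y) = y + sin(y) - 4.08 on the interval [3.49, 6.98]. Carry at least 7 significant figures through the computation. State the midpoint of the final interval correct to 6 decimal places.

4.798750

f(3.490000) = -0.931401, f(6.980000) = 3.541778 (opposite signs)
step 1: m = 5.235000, f(m) = 0.288481 > 0 → root in [3.490000, 5.235000]
step 2: m = 4.362500, f(m) = -0.656911 < 0 → root in [4.362500, 5.235000]
Midpoint of [4.362500, 5.235000] = 4.798750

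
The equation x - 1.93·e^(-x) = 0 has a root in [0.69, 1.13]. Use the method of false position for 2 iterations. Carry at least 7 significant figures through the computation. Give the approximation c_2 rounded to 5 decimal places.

False-position update: c = (a·f(b) − b·f(a))/(f(b) − f(a)); replace the endpoint whose sign matches f(c).
f(0.690000) = -0.278042, f(1.130000) = 0.506546
step 1: c = 0.845927, f(c) = 0.017649 > 0 → new bracket [0.690000, 0.845927]
step 2: c = 0.836620, f(c) = 0.000598 > 0 → new bracket [0.690000, 0.836620]

0.83662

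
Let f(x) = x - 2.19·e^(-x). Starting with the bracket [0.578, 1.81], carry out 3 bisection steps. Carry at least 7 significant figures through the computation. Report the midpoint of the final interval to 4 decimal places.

f(0.578000) = -0.650632, f(1.810000) = 1.451597 (opposite signs)
step 1: m = 1.194000, f(m) = 0.530415 > 0 → root in [0.578000, 1.194000]
step 2: m = 0.886000, f(m) = -0.016941 < 0 → root in [0.886000, 1.194000]
step 3: m = 1.040000, f(m) = 0.265934 > 0 → root in [0.886000, 1.040000]
Midpoint of [0.886000, 1.040000] = 0.963000

0.9630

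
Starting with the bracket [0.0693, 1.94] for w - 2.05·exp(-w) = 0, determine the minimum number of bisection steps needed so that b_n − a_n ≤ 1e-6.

Initial width b − a = 1.94 − 0.0693 = 1.870700.
After n steps the width is (b−a)/2^n; need (b−a)/2^n ≤ 1e-6.
So n ≥ log₂(1.870700/1e-6) = log₂(1870700.0000) ≈ 20.8351.
Hence n = 21.

21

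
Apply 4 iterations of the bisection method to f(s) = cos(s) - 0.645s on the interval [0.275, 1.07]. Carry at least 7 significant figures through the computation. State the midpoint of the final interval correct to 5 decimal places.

0.94578

f(0.275000) = 0.785050, f(1.070000) = -0.210026 (opposite signs)
step 1: m = 0.672500, f(m) = 0.348504 > 0 → root in [0.672500, 1.070000]
step 2: m = 0.871250, f(m) = 0.081914 > 0 → root in [0.871250, 1.070000]
step 3: m = 0.970625, f(m) = -0.061269 < 0 → root in [0.871250, 0.970625]
step 4: m = 0.920938, f(m) = 0.011069 > 0 → root in [0.920938, 0.970625]
Midpoint of [0.920938, 0.970625] = 0.945781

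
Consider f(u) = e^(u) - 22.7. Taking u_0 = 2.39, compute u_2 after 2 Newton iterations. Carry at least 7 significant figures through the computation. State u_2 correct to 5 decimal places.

3.17635

f'(u) = e^(u)
u_0 = 2.390000: f = -11.786506, f' = 10.913494 → u_1 = 2.390000 - (-11.786506)/(10.913494) = 3.469994
u_1 = 3.469994: f = 9.436544, f' = 32.136544 → u_2 = 3.469994 - (9.436544)/(32.136544) = 3.176355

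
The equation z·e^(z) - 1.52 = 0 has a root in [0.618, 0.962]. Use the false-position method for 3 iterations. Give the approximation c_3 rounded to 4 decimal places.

0.7309

f(0.618000) = -0.373478, f(0.962000) = 0.997482
step 1: c = 0.711713, f(c) = -0.069901 < 0 → new bracket [0.711713, 0.962000]
step 2: c = 0.728104, f(c) = -0.011989 < 0 → new bracket [0.728104, 0.962000]
step 3: c = 0.730881, f(c) = -0.002025 < 0 → new bracket [0.730881, 0.962000]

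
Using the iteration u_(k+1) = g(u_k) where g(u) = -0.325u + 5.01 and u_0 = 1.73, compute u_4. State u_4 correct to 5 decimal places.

u_1 = g(1.730000) = 4.447750
u_2 = g(4.447750) = 3.564481
u_3 = g(3.564481) = 3.851544
u_4 = g(3.851544) = 3.758248

3.75825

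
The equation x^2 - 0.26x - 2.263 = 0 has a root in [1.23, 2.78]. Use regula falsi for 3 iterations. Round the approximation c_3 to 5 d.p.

1.63020

f(1.230000) = -1.069900, f(2.780000) = 4.742600
step 1: c = 1.515307, f(c) = -0.360825 < 0 → new bracket [1.515307, 2.780000]
step 2: c = 1.604724, f(c) = -0.105090 < 0 → new bracket [1.604724, 2.780000]
step 3: c = 1.630202, f(c) = -0.029295 < 0 → new bracket [1.630202, 2.780000]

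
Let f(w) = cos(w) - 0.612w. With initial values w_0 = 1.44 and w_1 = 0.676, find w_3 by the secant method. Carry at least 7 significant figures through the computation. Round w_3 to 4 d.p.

Secant update: w_(k+1) = w_k − f(w_k)·(w_k − w_(k-1))/(f(w_k) − f(w_(k-1))).
f(w_0) = -0.750856, f(w_1) = 0.366370
w_2 = 0.676000 - (0.366370)·(0.676000 - 1.440000)/(0.366370 - (-0.750856)) = 0.926537; f(w_2) = 0.033566
w_3 = 0.926537 - (0.033566)·(0.926537 - 0.676000)/(0.033566 - (0.366370)) = 0.951806; f(w_3) = -0.002291

0.9518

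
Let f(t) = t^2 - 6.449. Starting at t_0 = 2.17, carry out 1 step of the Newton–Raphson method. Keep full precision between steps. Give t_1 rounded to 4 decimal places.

2.5709

Newton update: t ← t − f(t)/f'(t).
f'(t) = 2t
t_0 = 2.170000: f = -1.740100, f' = 4.340000 → t_1 = 2.170000 - (-1.740100)/(4.340000) = 2.570945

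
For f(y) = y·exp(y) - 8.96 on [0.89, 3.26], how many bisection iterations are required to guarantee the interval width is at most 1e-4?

Initial width b − a = 3.26 − 0.89 = 2.370000.
After n steps the width is (b−a)/2^n; need (b−a)/2^n ≤ 1e-4.
So n ≥ log₂(2.370000/1e-4) = log₂(23700.0000) ≈ 14.5326.
Hence n = 15.

15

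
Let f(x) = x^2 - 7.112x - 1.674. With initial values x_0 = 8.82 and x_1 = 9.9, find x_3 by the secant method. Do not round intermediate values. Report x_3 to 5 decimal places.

f(x_0) = 13.390560, f(x_1) = 25.927200
x_2 = 9.900000 - (25.927200)·(9.900000 - 8.820000)/(25.927200 - (13.390560)) = 7.666437; f(x_2) = 2.576556
x_3 = 7.666437 - (2.576556)·(7.666437 - 9.900000)/(2.576556 - (25.927200)) = 7.419981; f(x_3) = 0.611215

7.41998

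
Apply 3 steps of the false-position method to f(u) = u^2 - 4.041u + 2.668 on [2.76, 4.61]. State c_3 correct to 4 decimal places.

3.1819

f(2.760000) = -0.867560, f(4.610000) = 5.291090
step 1: c = 3.020607, f(c) = -0.414207 < 0 → new bracket [3.020607, 4.610000]
step 2: c = 3.135997, f(c) = -0.170086 < 0 → new bracket [3.135997, 4.610000]
step 3: c = 3.181905, f(c) = -0.065560 < 0 → new bracket [3.181905, 4.610000]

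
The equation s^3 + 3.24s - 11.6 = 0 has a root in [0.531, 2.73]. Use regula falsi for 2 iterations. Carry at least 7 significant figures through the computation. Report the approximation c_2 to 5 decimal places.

False-position update: c = (a·f(b) − b·f(a))/(f(b) − f(a)); replace the endpoint whose sign matches f(c).
f(0.531000) = -9.729839, f(2.730000) = 17.591617
step 1: c = 1.314118, f(c) = -5.072902 < 0 → new bracket [1.314118, 2.730000]
step 2: c = 1.631029, f(c) = -1.976517 < 0 → new bracket [1.631029, 2.730000]

1.63103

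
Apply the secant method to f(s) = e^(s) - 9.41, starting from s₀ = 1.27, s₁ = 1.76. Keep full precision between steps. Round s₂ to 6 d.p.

2.542918

f(s_0) = -5.849147, f(s_1) = -3.597563
s_2 = 1.760000 - (-3.597563)·(1.760000 - 1.270000)/(-3.597563 - (-5.849147)) = 2.542918; f(s_2) = 3.306721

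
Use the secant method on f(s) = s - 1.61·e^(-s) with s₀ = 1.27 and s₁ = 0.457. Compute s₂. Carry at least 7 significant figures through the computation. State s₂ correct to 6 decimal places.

0.788271

f(s_0) = 0.817861, f(s_1) = -0.562420
s_2 = 0.457000 - (-0.562420)·(0.457000 - 1.270000)/(-0.562420 - (0.817861)) = 0.788271; f(s_2) = 0.056317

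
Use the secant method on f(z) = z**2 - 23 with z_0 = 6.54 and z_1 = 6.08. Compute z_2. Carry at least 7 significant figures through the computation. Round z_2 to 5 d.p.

4.97331

f(z_0) = 19.771600, f(z_1) = 13.966400
z_2 = 6.080000 - (13.966400)·(6.080000 - 6.540000)/(13.966400 - (19.771600)) = 4.973312; f(z_2) = 1.733834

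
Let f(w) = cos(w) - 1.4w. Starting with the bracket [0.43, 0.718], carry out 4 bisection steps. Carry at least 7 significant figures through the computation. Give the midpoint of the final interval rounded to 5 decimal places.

f(0.430000) = 0.306966, f(0.718000) = -0.252077 (opposite signs)
step 1: m = 0.574000, f(m) = 0.036136 > 0 → root in [0.574000, 0.718000]
step 2: m = 0.646000, f(m) = -0.105902 < 0 → root in [0.574000, 0.646000]
step 3: m = 0.610000, f(m) = -0.034352 < 0 → root in [0.574000, 0.610000]
step 4: m = 0.592000, f(m) = 0.001026 > 0 → root in [0.592000, 0.610000]
Midpoint of [0.592000, 0.610000] = 0.601000

0.60100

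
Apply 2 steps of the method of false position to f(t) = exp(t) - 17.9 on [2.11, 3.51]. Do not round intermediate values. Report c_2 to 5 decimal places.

2.81584

f(2.110000) = -9.651759, f(3.510000) = 15.548268
step 1: c = 2.646208, f(c) = -3.799528 < 0 → new bracket [2.646208, 3.510000]
step 2: c = 2.815840, f(c) = -1.192795 < 0 → new bracket [2.815840, 3.510000]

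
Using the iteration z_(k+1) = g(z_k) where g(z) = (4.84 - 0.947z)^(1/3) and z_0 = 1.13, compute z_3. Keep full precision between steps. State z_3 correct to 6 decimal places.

1.506747

z_1 = g(1.130000) = 1.556358
z_2 = g(1.556358) = 1.498685
z_3 = g(1.498685) = 1.506747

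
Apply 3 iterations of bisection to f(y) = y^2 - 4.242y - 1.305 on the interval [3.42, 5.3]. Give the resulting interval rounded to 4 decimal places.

f(3.420000) = -4.116240, f(5.300000) = 4.302400 (opposite signs)
step 1: m = 4.360000, f(m) = -0.790520 < 0 → root in [4.360000, 5.300000]
step 2: m = 4.830000, f(m) = 1.535040 > 0 → root in [4.360000, 4.830000]
step 3: m = 4.595000, f(m) = 0.317035 > 0 → root in [4.360000, 4.595000]

[4.3600, 4.5950]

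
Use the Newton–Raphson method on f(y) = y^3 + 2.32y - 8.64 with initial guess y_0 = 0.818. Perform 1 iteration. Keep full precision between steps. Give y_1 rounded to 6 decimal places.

f'(y) = 3y^2 + 2.32
y_0 = 0.818000: f = -6.194897, f' = 4.327372 → y_1 = 0.818000 - (-6.194897)/(4.327372) = 2.249561

2.249561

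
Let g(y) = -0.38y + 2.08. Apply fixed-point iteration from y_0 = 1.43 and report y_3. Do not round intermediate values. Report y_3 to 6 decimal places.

y_1 = g(1.430000) = 1.536600
y_2 = g(1.536600) = 1.496092
y_3 = g(1.496092) = 1.511485

1.511485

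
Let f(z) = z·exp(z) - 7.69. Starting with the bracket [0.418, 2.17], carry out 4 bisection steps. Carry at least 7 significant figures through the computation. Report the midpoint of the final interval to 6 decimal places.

1.567750

f(0.418000) = -7.055091, f(2.170000) = 11.315476 (opposite signs)
step 1: m = 1.294000, f(m) = -2.970333 < 0 → root in [1.294000, 2.170000]
step 2: m = 1.732000, f(m) = 2.099171 > 0 → root in [1.294000, 1.732000]
step 3: m = 1.513000, f(m) = -0.820479 < 0 → root in [1.513000, 1.732000]
step 4: m = 1.622500, f(m) = 0.529161 > 0 → root in [1.513000, 1.622500]
Midpoint of [1.513000, 1.622500] = 1.567750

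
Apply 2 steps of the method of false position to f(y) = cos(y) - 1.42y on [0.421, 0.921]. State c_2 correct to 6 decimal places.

f(0.421000) = 0.314861, f(0.921000) = -0.702796
step 1: c = 0.575699, f(c) = 0.021320 > 0 → new bracket [0.575699, 0.921000]
step 2: c = 0.585865, f(c) = 0.001305 > 0 → new bracket [0.585865, 0.921000]

0.585865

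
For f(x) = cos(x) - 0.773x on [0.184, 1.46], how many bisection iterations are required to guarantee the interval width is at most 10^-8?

Initial width b − a = 1.46 − 0.184 = 1.276000.
After n steps the width is (b−a)/2^n; need (b−a)/2^n ≤ 10^-8.
So n ≥ log₂(1.276000/10^-8) = log₂(127600000.0000) ≈ 26.9271.
Hence n = 27.

27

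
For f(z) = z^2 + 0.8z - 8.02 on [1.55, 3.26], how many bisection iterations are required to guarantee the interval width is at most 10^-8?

28

Initial width b − a = 3.26 − 1.55 = 1.710000.
After n steps the width is (b−a)/2^n; need (b−a)/2^n ≤ 10^-8.
So n ≥ log₂(1.710000/10^-8) = log₂(171000000.0000) ≈ 27.3494.
Hence n = 28.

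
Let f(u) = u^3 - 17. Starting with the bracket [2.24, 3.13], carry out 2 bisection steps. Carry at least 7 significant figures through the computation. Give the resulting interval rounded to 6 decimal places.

f(2.240000) = -5.760576, f(3.130000) = 13.664297 (opposite signs)
step 1: m = 2.685000, f(m) = 2.356769 > 0 → root in [2.240000, 2.685000]
step 2: m = 2.462500, f(m) = -2.067631 < 0 → root in [2.462500, 2.685000]

[2.462500, 2.685000]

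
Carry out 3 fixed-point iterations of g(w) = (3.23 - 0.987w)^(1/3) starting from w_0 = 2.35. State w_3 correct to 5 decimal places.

1.24552

w_1 = g(2.350000) = 0.969247
w_2 = g(0.969247) = 1.314889
w_3 = g(1.314889) = 1.245521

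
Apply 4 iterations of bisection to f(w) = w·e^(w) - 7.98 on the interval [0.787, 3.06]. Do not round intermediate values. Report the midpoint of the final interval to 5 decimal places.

1.56834

f(0.787000) = -6.251121, f(3.060000) = 57.282325 (opposite signs)
step 1: m = 1.923500, f(m) = 5.186114 > 0 → root in [0.787000, 1.923500]
step 2: m = 1.355250, f(m) = -2.724706 < 0 → root in [1.355250, 1.923500]
step 3: m = 1.639375, f(m) = 0.465976 > 0 → root in [1.355250, 1.639375]
step 4: m = 1.497313, f(m) = -1.287521 < 0 → root in [1.497313, 1.639375]
Midpoint of [1.497313, 1.639375] = 1.568344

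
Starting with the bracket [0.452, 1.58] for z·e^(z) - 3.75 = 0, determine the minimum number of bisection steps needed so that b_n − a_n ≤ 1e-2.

7

Initial width b − a = 1.58 − 0.452 = 1.128000.
After n steps the width is (b−a)/2^n; need (b−a)/2^n ≤ 1e-2.
So n ≥ log₂(1.128000/1e-2) = log₂(112.8000) ≈ 6.8176.
Hence n = 7.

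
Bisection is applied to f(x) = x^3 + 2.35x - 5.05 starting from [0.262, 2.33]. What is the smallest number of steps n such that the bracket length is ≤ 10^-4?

15

Initial width b − a = 2.33 − 0.262 = 2.068000.
After n steps the width is (b−a)/2^n; need (b−a)/2^n ≤ 10^-4.
So n ≥ log₂(2.068000/10^-4) = log₂(20680.0000) ≈ 14.3359.
Hence n = 15.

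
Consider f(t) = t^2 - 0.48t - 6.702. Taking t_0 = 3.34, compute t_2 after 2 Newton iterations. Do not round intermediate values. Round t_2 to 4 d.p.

f'(t) = 2t - 0.48
t_0 = 3.340000: f = 2.850400, f' = 6.200000 → t_1 = 3.340000 - (2.850400)/(6.200000) = 2.880258
t_1 = 2.880258: f = 0.211363, f' = 5.280516 → t_2 = 2.880258 - (0.211363)/(5.280516) = 2.840231

2.8402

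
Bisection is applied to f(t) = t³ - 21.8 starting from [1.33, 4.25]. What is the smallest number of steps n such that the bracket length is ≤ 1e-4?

Initial width b − a = 4.25 − 1.33 = 2.920000.
After n steps the width is (b−a)/2^n; need (b−a)/2^n ≤ 1e-4.
So n ≥ log₂(2.920000/1e-4) = log₂(29200.0000) ≈ 14.8337.
Hence n = 15.

15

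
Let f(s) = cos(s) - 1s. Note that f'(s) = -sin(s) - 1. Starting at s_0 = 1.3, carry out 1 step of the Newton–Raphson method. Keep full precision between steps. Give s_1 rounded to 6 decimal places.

s_0 = 1.300000: f = -1.032501, f' = -1.963558 → s_1 = 1.300000 - (-1.032501)/(-1.963558) = 0.774168

0.774168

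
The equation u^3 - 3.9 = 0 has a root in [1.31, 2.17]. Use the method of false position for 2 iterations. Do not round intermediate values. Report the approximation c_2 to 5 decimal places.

1.54771

f(1.310000) = -1.651909, f(2.170000) = 6.318313
step 1: c = 1.488244, f(c) = -0.603735 < 0 → new bracket [1.488244, 2.170000]
step 2: c = 1.547706, f(c) = -0.192636 < 0 → new bracket [1.547706, 2.170000]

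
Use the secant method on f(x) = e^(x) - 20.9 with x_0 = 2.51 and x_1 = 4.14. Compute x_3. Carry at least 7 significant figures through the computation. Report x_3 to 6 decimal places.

2.922818

f(x_0) = -8.595070, f(x_1) = 41.902821
x_2 = 4.140000 - (41.902821)·(4.140000 - 2.510000)/(41.902821 - (-8.595070)) = 2.787437; f(x_2) = -4.660661
x_3 = 2.787437 - (-4.660661)·(2.787437 - 4.140000)/(-4.660661 - (41.902821)) = 2.922818; f(x_3) = -2.306385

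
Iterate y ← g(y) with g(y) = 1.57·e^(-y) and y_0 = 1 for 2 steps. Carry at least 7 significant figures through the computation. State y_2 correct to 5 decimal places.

y_1 = g(1.000000) = 0.577571
y_2 = g(0.577571) = 0.881178

0.88118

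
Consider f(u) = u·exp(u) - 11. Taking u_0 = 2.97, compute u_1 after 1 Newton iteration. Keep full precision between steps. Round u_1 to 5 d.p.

f'(u) = (u + 1)·exp(u)
u_0 = 2.970000: f = 46.891001, f' = 77.382921 → u_1 = 2.970000 - (46.891001)/(77.382921) = 2.364039

2.36404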